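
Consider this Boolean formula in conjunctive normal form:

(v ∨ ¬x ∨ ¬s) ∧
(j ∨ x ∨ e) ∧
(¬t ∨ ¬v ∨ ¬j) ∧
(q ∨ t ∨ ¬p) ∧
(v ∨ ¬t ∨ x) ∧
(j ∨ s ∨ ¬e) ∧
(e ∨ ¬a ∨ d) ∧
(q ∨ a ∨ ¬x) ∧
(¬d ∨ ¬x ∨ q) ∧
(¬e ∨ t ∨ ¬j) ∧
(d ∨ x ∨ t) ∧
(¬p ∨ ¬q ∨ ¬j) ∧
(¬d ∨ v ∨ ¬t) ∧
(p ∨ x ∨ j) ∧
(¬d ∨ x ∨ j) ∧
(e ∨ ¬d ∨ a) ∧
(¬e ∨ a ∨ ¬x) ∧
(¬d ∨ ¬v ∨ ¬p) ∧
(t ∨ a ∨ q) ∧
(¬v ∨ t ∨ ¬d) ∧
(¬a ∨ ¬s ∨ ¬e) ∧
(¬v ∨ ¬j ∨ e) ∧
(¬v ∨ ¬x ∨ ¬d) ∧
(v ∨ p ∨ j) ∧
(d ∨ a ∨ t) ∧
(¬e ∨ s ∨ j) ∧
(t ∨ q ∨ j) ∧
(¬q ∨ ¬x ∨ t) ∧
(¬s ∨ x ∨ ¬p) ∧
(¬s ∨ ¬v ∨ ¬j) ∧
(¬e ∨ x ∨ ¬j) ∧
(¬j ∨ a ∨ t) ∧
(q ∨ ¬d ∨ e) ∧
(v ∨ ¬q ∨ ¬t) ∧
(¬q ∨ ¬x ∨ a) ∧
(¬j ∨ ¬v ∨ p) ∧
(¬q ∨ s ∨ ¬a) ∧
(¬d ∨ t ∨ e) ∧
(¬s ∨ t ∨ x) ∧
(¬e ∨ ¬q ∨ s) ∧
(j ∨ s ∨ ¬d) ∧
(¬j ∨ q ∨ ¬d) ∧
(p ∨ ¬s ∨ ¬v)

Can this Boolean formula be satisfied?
Yes

Yes, the formula is satisfiable.

One satisfying assignment is: x=True, t=True, v=False, d=False, p=False, e=True, q=False, a=True, j=True, s=False

Verification: With this assignment, all 43 clauses evaluate to true.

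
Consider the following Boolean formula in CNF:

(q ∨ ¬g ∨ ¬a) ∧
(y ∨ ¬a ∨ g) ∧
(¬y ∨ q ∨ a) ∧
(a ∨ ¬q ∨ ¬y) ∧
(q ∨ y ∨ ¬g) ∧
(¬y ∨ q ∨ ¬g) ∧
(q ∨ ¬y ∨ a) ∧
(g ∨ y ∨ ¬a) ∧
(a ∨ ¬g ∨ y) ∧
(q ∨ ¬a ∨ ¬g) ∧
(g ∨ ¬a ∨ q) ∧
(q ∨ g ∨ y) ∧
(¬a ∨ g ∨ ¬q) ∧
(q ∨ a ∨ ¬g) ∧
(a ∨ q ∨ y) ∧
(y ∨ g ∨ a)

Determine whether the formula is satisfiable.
Yes

Yes, the formula is satisfiable.

One satisfying assignment is: q=True, a=True, g=True, y=False

Verification: With this assignment, all 16 clauses evaluate to true.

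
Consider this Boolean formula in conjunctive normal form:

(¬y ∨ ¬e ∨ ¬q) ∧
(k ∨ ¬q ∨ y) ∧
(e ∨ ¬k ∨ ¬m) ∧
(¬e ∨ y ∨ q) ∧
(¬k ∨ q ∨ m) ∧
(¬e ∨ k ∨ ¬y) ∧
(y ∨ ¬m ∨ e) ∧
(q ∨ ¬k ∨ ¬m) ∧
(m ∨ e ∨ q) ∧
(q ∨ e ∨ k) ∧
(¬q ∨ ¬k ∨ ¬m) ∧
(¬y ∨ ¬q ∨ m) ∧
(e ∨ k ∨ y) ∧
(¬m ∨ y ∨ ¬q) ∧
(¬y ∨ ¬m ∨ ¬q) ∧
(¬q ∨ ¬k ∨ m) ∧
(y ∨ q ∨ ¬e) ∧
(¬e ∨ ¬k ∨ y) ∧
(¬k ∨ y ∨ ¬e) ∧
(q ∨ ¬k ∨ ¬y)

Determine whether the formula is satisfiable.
No

No, the formula is not satisfiable.

No assignment of truth values to the variables can make all 20 clauses true simultaneously.

The formula is UNSAT (unsatisfiable).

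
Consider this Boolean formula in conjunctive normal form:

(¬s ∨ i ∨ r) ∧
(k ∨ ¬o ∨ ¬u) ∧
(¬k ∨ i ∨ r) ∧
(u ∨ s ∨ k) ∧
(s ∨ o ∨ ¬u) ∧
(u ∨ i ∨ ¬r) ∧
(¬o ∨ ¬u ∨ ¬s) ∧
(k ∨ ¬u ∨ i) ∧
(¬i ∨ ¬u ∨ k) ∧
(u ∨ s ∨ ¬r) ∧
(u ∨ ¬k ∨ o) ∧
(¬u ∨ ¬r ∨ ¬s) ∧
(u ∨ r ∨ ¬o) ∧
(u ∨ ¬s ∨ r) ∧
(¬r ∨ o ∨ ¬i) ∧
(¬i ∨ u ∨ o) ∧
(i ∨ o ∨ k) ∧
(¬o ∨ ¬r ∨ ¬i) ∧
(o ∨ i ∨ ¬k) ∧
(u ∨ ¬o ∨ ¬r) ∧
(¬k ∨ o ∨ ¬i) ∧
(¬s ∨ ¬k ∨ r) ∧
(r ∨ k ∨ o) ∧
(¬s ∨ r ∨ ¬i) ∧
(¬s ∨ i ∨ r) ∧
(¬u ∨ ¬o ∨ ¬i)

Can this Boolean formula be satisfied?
Yes

Yes, the formula is satisfiable.

One satisfying assignment is: i=False, r=True, o=True, s=False, u=True, k=True

Verification: With this assignment, all 26 clauses evaluate to true.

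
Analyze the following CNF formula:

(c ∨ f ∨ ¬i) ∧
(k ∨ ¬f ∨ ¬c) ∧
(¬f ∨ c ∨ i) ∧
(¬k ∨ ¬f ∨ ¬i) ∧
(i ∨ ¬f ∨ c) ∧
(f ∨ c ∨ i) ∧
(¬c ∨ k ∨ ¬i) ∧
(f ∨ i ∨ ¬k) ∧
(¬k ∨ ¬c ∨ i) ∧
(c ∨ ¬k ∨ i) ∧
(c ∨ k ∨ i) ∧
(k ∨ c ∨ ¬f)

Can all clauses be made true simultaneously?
Yes

Yes, the formula is satisfiable.

One satisfying assignment is: i=False, k=False, c=True, f=False

Verification: With this assignment, all 12 clauses evaluate to true.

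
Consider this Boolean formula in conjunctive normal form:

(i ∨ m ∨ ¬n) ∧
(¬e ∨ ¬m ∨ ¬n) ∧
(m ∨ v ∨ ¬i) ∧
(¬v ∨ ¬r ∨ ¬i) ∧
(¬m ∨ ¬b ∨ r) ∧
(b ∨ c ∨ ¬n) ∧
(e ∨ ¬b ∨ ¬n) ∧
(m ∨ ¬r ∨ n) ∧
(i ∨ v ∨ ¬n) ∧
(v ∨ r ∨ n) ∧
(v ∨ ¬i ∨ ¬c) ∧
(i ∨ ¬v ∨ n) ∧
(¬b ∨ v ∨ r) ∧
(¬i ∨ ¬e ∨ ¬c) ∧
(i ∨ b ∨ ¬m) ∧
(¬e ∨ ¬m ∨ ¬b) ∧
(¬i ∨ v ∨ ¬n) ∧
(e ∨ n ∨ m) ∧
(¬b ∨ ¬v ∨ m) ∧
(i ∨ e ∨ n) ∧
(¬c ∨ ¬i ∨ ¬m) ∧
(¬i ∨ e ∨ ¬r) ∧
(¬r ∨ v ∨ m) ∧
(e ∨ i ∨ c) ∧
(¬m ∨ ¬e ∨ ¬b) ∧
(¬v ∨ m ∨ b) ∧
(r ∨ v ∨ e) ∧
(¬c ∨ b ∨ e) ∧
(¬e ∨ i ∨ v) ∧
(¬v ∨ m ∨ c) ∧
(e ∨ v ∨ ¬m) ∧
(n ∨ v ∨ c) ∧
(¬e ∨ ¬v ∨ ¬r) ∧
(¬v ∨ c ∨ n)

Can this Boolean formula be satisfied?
No

No, the formula is not satisfiable.

No assignment of truth values to the variables can make all 34 clauses true simultaneously.

The formula is UNSAT (unsatisfiable).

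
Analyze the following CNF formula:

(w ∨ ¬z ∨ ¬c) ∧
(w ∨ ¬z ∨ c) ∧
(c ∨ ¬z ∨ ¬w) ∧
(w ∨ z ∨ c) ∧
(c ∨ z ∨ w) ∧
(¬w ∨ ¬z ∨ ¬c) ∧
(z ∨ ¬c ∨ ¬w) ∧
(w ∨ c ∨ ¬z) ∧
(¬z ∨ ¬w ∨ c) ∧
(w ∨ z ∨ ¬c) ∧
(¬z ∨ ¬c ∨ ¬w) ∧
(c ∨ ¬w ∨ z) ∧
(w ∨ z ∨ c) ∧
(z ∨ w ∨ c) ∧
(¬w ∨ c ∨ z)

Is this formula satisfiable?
No

No, the formula is not satisfiable.

No assignment of truth values to the variables can make all 15 clauses true simultaneously.

The formula is UNSAT (unsatisfiable).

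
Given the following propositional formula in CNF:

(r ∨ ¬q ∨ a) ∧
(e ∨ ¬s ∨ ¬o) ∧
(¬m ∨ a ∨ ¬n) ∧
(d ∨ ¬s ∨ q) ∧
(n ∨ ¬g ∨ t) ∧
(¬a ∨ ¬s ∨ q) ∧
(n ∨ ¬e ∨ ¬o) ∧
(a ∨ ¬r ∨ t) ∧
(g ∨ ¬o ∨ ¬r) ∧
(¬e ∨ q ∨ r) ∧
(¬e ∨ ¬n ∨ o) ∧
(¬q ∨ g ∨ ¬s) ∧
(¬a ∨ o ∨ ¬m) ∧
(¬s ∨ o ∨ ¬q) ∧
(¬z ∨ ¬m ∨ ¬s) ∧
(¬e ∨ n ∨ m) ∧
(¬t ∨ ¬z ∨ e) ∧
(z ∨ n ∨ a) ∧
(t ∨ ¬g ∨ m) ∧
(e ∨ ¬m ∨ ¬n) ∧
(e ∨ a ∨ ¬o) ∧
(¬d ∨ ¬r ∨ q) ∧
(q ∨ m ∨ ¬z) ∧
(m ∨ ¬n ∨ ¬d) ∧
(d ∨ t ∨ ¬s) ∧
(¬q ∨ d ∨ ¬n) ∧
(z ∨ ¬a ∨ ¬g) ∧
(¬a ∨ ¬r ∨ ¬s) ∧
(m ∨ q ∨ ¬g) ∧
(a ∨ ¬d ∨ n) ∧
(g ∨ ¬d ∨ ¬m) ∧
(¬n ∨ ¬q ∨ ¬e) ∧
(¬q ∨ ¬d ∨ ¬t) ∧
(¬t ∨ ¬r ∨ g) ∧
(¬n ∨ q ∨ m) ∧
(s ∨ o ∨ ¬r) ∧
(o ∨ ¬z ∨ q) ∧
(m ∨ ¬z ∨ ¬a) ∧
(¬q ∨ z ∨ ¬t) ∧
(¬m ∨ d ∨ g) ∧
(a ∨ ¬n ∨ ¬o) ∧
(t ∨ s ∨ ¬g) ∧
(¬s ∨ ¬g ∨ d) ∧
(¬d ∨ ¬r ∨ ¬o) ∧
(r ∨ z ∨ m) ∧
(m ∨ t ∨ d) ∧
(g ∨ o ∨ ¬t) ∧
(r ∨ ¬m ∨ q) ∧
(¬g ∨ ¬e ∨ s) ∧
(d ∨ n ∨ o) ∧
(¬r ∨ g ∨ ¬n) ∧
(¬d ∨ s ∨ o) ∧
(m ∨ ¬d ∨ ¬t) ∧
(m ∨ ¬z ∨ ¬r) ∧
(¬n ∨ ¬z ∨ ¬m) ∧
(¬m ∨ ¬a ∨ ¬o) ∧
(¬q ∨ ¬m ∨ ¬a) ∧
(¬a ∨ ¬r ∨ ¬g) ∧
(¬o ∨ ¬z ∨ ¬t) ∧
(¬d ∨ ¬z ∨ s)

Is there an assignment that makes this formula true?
No

No, the formula is not satisfiable.

No assignment of truth values to the variables can make all 60 clauses true simultaneously.

The formula is UNSAT (unsatisfiable).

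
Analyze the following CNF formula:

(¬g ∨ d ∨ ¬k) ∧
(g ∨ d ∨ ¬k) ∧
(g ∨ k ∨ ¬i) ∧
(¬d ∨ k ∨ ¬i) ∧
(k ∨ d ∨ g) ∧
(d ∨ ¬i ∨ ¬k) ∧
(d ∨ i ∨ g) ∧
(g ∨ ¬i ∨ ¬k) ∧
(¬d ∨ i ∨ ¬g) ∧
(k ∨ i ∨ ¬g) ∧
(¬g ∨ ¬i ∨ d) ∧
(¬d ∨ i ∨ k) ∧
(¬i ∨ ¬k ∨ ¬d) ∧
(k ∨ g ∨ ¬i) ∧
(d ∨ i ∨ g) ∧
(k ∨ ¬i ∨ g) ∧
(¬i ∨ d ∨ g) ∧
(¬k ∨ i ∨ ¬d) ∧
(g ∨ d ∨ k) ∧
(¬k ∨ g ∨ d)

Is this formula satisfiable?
No

No, the formula is not satisfiable.

No assignment of truth values to the variables can make all 20 clauses true simultaneously.

The formula is UNSAT (unsatisfiable).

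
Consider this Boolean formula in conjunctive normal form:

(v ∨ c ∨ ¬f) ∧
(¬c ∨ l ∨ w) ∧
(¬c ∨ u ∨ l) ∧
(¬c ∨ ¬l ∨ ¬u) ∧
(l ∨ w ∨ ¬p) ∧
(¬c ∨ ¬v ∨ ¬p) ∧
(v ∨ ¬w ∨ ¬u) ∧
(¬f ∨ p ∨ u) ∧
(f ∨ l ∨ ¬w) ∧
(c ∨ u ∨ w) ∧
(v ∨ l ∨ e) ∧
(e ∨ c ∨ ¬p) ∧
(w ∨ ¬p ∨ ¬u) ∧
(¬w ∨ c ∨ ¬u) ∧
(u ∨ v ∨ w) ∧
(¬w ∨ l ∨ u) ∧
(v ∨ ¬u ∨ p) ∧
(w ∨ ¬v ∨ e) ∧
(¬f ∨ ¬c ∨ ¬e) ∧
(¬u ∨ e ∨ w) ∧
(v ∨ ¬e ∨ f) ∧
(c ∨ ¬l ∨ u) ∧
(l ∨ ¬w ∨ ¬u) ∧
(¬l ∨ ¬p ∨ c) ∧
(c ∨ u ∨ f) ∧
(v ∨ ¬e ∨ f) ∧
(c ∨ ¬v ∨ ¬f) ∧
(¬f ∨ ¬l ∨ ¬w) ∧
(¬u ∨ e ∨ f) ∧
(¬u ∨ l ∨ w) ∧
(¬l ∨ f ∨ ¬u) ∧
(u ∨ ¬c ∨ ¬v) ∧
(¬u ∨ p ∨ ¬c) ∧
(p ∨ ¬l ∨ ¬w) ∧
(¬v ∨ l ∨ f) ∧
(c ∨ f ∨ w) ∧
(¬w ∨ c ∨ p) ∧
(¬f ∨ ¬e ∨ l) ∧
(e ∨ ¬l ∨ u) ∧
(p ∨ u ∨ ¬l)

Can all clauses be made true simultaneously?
No

No, the formula is not satisfiable.

No assignment of truth values to the variables can make all 40 clauses true simultaneously.

The formula is UNSAT (unsatisfiable).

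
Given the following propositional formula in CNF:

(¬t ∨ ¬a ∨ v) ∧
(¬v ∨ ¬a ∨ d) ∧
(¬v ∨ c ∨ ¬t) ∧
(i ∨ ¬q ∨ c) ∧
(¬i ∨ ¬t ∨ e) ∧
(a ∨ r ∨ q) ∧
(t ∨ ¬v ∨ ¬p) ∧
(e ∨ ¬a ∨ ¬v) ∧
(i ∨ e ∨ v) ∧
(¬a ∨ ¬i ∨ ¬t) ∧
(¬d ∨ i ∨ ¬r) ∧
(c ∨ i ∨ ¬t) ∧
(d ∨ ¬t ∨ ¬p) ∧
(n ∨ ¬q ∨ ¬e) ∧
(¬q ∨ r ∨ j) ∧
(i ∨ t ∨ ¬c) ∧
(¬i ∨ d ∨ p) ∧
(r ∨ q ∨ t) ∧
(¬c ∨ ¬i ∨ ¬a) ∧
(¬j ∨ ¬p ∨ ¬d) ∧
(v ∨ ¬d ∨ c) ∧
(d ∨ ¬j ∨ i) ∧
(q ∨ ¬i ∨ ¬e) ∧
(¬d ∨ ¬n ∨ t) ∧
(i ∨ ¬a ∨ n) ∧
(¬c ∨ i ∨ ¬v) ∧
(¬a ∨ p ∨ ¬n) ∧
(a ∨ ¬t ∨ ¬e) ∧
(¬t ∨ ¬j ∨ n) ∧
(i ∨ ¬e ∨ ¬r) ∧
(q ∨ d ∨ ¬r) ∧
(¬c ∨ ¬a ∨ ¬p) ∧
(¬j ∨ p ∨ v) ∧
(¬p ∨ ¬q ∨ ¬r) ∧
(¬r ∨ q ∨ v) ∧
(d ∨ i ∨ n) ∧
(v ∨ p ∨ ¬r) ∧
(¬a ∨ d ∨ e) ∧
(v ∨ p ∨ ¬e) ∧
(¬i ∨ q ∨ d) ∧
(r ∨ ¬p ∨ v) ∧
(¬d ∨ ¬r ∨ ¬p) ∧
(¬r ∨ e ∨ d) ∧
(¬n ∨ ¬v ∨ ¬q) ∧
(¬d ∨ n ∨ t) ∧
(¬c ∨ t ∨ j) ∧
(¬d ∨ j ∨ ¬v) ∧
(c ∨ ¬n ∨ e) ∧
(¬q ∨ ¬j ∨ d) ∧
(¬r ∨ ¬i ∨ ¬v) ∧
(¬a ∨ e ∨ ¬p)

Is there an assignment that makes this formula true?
No

No, the formula is not satisfiable.

No assignment of truth values to the variables can make all 51 clauses true simultaneously.

The formula is UNSAT (unsatisfiable).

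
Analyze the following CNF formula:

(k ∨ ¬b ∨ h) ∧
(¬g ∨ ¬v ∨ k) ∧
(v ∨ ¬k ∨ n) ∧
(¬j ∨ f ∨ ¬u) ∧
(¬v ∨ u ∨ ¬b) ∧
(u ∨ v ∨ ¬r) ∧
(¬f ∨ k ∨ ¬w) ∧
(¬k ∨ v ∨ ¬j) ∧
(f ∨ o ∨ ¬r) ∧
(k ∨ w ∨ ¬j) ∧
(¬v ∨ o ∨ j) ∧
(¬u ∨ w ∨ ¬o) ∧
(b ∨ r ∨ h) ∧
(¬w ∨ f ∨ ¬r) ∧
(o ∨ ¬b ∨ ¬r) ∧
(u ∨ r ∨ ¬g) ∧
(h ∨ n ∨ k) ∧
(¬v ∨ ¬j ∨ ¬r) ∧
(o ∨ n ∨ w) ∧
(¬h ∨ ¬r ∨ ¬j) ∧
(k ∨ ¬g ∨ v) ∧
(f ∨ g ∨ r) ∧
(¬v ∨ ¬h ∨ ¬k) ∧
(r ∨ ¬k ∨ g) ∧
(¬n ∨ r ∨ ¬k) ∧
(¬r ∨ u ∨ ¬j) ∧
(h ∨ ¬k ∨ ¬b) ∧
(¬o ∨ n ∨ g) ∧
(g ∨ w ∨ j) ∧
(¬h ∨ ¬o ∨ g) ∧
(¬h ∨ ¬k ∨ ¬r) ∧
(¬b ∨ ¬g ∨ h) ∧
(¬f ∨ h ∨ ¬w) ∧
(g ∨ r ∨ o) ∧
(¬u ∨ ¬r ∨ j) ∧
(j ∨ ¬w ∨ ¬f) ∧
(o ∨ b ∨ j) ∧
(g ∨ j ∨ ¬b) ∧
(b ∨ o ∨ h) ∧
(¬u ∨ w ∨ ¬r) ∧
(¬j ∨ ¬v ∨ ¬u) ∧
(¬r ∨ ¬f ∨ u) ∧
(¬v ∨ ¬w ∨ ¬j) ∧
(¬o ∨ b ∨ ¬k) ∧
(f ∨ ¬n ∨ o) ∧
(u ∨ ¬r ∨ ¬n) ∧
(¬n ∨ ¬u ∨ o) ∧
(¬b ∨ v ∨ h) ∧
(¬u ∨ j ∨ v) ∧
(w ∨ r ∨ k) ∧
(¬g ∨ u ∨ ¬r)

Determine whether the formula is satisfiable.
No

No, the formula is not satisfiable.

No assignment of truth values to the variables can make all 51 clauses true simultaneously.

The formula is UNSAT (unsatisfiable).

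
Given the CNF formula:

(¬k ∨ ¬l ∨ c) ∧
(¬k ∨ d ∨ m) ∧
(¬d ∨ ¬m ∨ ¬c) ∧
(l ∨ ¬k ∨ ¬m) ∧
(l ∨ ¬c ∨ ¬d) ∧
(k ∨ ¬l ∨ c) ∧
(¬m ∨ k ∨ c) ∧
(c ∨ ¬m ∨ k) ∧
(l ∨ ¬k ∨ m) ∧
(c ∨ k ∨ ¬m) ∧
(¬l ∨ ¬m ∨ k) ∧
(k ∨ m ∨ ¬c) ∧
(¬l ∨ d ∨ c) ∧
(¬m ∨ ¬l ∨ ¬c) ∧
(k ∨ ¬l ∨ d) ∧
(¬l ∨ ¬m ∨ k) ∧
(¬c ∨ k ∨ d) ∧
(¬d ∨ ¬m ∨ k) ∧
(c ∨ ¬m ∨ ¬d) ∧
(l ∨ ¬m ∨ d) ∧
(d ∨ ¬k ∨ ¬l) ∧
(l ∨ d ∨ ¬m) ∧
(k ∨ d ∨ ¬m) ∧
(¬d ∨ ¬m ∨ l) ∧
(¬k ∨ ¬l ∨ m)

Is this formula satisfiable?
Yes

Yes, the formula is satisfiable.

One satisfying assignment is: l=False, m=False, c=False, k=False, d=False

Verification: With this assignment, all 25 clauses evaluate to true.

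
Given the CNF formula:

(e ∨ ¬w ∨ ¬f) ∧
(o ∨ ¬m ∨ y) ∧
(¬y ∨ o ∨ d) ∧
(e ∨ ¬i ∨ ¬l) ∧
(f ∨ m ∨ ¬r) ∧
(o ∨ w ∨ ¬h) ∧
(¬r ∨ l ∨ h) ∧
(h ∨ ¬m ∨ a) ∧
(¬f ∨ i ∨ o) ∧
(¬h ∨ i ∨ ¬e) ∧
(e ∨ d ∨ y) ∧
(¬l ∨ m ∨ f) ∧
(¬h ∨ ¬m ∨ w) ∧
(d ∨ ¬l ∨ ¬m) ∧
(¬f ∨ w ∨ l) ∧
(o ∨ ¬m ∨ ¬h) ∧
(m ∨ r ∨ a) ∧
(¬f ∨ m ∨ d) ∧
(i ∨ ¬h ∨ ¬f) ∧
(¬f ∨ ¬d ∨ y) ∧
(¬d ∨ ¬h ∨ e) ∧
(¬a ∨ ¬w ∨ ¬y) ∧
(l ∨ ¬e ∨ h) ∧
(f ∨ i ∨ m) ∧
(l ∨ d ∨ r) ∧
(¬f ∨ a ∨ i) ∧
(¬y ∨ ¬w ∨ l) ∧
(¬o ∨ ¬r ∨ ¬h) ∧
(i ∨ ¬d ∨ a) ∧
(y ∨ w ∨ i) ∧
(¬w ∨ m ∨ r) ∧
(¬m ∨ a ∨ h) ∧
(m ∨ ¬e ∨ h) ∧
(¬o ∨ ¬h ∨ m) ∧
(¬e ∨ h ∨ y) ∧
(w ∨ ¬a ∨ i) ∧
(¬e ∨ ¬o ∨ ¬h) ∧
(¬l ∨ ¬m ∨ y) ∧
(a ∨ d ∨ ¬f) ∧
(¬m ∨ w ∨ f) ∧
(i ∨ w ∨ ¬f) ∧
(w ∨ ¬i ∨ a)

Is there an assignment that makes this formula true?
Yes

Yes, the formula is satisfiable.

One satisfying assignment is: h=False, f=True, i=True, a=True, e=True, o=True, m=True, r=False, l=True, y=True, d=True, w=False

Verification: With this assignment, all 42 clauses evaluate to true.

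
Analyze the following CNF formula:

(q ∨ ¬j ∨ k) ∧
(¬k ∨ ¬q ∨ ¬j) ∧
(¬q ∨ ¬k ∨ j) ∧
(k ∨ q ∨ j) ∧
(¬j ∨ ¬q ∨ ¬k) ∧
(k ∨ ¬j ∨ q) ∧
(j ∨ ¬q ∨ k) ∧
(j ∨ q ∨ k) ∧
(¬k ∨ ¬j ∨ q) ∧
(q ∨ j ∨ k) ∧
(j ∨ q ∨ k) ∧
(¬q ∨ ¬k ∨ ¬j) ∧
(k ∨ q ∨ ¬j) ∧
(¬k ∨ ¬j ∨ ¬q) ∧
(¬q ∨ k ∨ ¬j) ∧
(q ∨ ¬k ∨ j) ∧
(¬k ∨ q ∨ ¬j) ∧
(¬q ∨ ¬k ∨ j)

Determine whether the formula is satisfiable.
No

No, the formula is not satisfiable.

No assignment of truth values to the variables can make all 18 clauses true simultaneously.

The formula is UNSAT (unsatisfiable).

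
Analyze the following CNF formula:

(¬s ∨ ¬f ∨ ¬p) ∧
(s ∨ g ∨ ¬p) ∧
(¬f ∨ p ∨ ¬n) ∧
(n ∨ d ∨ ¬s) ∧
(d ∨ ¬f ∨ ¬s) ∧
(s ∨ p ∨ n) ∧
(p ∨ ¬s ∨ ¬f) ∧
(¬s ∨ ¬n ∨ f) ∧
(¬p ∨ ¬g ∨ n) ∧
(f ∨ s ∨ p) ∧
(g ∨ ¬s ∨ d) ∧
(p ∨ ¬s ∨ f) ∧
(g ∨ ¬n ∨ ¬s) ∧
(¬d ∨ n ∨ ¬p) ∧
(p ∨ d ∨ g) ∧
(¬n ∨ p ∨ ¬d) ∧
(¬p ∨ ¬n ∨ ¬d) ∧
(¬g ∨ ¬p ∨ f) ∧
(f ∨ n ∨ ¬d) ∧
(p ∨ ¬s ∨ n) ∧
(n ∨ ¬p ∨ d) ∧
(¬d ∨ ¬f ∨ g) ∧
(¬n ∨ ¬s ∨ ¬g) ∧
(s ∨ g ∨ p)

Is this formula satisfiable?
Yes

Yes, the formula is satisfiable.

One satisfying assignment is: f=True, g=True, p=True, s=False, n=True, d=False

Verification: With this assignment, all 24 clauses evaluate to true.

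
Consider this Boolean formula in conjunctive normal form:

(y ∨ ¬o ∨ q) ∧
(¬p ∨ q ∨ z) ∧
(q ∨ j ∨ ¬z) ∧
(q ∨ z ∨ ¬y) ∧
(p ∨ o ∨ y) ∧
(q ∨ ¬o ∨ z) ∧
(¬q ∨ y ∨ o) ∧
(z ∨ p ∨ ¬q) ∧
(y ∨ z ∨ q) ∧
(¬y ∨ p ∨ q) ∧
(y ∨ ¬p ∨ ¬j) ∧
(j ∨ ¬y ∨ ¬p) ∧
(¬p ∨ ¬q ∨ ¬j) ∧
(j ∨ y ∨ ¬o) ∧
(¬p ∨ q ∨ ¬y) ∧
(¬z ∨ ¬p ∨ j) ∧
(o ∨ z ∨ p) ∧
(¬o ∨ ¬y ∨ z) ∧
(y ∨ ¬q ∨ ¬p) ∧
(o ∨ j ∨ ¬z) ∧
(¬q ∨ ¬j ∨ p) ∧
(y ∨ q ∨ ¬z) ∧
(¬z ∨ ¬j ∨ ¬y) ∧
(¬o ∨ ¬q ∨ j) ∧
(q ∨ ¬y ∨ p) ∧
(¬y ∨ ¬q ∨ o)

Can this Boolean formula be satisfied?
No

No, the formula is not satisfiable.

No assignment of truth values to the variables can make all 26 clauses true simultaneously.

The formula is UNSAT (unsatisfiable).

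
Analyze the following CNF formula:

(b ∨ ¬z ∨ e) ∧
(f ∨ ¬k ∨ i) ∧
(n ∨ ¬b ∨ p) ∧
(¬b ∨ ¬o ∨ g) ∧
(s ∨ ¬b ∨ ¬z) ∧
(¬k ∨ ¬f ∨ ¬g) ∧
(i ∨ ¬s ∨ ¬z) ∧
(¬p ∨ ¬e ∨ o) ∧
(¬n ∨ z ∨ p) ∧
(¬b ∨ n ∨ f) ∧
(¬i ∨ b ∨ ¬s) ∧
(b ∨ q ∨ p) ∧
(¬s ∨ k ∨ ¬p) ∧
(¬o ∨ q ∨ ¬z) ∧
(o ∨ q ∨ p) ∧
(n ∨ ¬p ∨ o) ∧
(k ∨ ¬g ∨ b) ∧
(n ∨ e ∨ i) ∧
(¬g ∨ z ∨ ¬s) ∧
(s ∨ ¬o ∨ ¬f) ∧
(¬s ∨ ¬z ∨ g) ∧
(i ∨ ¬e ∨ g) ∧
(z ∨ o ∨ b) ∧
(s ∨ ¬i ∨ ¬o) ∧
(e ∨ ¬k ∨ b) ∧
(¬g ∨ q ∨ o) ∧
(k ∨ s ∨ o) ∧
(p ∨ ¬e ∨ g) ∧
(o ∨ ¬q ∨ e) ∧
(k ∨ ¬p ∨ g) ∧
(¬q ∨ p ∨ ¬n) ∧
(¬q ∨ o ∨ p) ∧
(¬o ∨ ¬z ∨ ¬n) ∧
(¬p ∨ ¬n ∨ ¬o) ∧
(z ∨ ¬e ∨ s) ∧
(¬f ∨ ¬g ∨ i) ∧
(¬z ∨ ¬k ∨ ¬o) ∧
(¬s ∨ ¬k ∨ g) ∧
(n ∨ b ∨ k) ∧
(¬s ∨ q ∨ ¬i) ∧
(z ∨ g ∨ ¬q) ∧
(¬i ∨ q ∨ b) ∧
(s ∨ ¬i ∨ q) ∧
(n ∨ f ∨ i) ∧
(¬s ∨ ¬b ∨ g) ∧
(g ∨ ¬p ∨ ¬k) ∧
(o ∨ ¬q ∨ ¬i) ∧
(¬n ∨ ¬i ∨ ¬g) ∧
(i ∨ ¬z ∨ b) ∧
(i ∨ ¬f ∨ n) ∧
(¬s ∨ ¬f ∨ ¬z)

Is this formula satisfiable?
No

No, the formula is not satisfiable.

No assignment of truth values to the variables can make all 51 clauses true simultaneously.

The formula is UNSAT (unsatisfiable).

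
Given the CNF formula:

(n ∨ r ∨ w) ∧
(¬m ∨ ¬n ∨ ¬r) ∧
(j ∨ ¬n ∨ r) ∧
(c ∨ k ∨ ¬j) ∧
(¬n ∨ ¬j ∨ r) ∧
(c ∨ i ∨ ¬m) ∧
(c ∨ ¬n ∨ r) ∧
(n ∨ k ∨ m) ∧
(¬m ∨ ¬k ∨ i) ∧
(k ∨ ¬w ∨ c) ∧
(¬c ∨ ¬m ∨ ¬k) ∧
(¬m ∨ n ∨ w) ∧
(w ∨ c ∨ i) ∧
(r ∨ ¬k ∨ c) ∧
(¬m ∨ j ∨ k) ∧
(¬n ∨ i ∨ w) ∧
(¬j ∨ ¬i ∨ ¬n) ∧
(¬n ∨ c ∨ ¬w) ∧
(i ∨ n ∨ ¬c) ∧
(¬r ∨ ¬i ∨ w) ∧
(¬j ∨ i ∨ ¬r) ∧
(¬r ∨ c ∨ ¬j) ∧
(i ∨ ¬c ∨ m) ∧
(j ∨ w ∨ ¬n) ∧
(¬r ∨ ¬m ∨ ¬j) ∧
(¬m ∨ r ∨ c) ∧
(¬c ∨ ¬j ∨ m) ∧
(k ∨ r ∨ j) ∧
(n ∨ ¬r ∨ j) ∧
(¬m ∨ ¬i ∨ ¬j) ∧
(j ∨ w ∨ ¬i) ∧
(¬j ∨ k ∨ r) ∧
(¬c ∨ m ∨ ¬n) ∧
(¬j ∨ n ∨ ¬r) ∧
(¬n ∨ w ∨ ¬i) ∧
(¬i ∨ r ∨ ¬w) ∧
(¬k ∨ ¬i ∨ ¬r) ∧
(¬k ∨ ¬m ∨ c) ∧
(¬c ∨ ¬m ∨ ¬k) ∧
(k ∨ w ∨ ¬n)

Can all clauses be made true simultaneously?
No

No, the formula is not satisfiable.

No assignment of truth values to the variables can make all 40 clauses true simultaneously.

The formula is UNSAT (unsatisfiable).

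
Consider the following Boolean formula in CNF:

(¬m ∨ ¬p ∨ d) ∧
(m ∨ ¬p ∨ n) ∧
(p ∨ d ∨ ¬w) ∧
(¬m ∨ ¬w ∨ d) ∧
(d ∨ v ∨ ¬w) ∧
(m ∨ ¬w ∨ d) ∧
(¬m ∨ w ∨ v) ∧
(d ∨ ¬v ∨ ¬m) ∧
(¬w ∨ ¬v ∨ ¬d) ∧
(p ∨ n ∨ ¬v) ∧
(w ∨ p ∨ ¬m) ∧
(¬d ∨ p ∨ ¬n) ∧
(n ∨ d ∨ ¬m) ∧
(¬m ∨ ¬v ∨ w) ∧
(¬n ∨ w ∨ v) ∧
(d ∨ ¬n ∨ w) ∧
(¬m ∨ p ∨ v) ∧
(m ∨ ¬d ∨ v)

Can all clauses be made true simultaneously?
Yes

Yes, the formula is satisfiable.

One satisfying assignment is: m=False, n=False, p=False, w=False, d=False, v=False

Verification: With this assignment, all 18 clauses evaluate to true.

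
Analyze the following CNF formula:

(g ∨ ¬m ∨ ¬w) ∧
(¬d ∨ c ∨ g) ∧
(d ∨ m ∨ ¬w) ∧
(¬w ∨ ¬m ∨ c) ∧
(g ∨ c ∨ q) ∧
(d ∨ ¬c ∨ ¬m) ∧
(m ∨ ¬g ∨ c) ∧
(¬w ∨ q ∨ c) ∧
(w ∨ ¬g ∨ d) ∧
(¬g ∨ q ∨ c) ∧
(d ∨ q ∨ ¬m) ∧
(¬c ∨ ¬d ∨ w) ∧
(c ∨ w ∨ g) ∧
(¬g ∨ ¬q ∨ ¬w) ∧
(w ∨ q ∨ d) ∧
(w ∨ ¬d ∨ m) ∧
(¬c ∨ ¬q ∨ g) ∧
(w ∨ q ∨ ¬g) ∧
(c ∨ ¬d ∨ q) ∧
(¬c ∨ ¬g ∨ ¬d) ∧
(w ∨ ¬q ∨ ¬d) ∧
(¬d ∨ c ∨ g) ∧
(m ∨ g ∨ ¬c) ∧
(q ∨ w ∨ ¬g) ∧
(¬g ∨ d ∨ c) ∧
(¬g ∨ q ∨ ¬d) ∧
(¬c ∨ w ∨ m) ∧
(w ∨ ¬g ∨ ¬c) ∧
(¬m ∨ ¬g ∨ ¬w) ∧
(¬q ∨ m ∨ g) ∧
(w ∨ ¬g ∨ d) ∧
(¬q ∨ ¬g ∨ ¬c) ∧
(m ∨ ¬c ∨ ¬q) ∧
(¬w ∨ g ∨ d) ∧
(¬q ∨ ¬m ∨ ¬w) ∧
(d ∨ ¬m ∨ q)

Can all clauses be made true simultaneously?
No

No, the formula is not satisfiable.

No assignment of truth values to the variables can make all 36 clauses true simultaneously.

The formula is UNSAT (unsatisfiable).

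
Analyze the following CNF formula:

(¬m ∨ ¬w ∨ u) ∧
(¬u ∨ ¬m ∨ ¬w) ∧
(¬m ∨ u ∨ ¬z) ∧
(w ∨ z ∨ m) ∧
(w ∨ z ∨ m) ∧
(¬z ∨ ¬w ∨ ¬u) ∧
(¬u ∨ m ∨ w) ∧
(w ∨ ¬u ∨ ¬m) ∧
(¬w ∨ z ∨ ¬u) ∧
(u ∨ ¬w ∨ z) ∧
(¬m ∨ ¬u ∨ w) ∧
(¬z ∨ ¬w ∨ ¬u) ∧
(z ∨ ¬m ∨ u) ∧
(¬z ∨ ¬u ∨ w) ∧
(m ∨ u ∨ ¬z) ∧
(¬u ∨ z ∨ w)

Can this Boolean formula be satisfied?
No

No, the formula is not satisfiable.

No assignment of truth values to the variables can make all 16 clauses true simultaneously.

The formula is UNSAT (unsatisfiable).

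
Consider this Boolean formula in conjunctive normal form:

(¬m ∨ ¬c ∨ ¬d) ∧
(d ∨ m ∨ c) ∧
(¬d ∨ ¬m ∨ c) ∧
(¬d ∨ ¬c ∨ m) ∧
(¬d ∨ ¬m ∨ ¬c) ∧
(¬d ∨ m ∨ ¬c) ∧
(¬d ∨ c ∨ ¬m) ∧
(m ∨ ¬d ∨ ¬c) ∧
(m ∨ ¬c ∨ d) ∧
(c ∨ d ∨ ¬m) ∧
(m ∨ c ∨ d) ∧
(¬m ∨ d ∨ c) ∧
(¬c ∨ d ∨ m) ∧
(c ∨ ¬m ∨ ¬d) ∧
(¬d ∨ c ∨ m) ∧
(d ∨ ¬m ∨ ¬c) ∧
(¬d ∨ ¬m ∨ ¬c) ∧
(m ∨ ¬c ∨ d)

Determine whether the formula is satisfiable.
No

No, the formula is not satisfiable.

No assignment of truth values to the variables can make all 18 clauses true simultaneously.

The formula is UNSAT (unsatisfiable).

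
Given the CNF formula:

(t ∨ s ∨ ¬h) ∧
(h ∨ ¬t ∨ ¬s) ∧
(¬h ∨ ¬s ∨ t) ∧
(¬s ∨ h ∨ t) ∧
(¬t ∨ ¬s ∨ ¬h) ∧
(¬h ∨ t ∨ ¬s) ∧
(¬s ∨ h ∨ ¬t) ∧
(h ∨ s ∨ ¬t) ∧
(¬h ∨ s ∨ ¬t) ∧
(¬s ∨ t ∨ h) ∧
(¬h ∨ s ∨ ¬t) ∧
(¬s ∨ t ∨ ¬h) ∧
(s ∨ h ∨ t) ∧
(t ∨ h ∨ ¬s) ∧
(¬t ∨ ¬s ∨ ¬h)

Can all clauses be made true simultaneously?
No

No, the formula is not satisfiable.

No assignment of truth values to the variables can make all 15 clauses true simultaneously.

The formula is UNSAT (unsatisfiable).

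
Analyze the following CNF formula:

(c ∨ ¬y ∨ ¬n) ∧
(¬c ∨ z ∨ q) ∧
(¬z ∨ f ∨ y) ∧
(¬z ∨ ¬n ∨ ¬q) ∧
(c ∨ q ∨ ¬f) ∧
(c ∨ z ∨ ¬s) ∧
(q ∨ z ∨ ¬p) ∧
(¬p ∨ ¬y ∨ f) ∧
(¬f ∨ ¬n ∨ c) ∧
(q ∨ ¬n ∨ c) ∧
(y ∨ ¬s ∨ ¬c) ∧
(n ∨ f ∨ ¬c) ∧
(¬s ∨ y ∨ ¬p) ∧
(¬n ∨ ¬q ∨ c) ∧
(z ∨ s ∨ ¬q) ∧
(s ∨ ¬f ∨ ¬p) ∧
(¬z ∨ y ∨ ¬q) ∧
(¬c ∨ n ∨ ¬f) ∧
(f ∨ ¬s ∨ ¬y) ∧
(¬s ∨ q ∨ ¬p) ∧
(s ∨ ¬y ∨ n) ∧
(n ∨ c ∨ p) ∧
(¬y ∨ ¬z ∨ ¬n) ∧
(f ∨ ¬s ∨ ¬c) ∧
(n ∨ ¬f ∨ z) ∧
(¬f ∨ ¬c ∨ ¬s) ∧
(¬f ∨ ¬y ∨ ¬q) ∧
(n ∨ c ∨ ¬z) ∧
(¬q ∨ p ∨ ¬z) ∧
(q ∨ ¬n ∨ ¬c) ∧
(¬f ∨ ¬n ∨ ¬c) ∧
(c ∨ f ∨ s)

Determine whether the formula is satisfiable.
No

No, the formula is not satisfiable.

No assignment of truth values to the variables can make all 32 clauses true simultaneously.

The formula is UNSAT (unsatisfiable).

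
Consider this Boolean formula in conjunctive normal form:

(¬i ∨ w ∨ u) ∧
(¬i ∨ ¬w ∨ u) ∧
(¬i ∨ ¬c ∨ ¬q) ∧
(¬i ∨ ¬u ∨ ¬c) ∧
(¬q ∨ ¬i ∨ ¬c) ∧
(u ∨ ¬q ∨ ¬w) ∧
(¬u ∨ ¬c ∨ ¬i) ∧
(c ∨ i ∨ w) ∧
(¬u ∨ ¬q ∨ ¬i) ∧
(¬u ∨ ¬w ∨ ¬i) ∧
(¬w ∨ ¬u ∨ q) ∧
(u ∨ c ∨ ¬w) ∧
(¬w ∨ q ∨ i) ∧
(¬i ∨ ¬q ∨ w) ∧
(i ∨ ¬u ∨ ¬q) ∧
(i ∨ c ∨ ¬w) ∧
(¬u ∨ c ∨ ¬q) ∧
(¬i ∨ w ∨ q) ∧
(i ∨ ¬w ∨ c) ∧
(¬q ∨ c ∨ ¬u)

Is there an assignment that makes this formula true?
Yes

Yes, the formula is satisfiable.

One satisfying assignment is: i=False, q=False, u=False, w=False, c=True

Verification: With this assignment, all 20 clauses evaluate to true.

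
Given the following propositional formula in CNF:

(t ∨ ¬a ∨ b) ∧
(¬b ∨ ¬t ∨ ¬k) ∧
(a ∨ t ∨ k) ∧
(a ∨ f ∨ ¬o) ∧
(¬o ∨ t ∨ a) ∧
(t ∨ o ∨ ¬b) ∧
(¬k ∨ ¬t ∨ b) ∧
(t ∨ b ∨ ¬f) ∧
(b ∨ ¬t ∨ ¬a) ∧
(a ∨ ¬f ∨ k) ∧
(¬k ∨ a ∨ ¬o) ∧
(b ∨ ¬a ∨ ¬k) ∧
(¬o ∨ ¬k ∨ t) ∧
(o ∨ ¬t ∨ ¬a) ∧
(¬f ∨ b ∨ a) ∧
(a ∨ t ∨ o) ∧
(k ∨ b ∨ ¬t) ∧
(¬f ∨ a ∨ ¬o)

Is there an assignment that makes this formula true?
Yes

Yes, the formula is satisfiable.

One satisfying assignment is: f=False, k=False, b=True, o=False, a=False, t=True

Verification: With this assignment, all 18 clauses evaluate to true.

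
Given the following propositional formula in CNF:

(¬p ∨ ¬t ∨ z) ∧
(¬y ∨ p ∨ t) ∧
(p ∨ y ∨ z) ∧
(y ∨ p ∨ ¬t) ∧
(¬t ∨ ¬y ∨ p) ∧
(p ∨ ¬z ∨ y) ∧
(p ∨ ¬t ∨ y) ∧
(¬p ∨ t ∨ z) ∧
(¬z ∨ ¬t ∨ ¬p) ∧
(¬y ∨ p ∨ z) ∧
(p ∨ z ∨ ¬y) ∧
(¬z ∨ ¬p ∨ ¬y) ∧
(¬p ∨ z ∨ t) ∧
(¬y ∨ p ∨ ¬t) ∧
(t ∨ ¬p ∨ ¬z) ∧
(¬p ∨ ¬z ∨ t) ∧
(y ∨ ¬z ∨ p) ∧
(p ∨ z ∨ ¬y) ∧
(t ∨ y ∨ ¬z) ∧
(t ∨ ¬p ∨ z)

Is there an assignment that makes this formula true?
No

No, the formula is not satisfiable.

No assignment of truth values to the variables can make all 20 clauses true simultaneously.

The formula is UNSAT (unsatisfiable).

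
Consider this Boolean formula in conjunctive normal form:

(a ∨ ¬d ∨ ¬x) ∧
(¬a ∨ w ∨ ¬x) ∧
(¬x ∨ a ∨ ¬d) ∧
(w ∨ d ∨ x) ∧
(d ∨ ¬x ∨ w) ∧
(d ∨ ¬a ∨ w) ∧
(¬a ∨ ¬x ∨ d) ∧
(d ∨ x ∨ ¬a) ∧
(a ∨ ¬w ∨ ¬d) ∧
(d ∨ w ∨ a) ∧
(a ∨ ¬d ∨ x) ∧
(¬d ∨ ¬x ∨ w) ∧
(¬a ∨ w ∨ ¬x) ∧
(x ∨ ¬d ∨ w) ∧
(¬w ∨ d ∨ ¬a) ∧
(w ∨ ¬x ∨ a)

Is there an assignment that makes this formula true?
Yes

Yes, the formula is satisfiable.

One satisfying assignment is: w=True, d=True, a=True, x=False

Verification: With this assignment, all 16 clauses evaluate to true.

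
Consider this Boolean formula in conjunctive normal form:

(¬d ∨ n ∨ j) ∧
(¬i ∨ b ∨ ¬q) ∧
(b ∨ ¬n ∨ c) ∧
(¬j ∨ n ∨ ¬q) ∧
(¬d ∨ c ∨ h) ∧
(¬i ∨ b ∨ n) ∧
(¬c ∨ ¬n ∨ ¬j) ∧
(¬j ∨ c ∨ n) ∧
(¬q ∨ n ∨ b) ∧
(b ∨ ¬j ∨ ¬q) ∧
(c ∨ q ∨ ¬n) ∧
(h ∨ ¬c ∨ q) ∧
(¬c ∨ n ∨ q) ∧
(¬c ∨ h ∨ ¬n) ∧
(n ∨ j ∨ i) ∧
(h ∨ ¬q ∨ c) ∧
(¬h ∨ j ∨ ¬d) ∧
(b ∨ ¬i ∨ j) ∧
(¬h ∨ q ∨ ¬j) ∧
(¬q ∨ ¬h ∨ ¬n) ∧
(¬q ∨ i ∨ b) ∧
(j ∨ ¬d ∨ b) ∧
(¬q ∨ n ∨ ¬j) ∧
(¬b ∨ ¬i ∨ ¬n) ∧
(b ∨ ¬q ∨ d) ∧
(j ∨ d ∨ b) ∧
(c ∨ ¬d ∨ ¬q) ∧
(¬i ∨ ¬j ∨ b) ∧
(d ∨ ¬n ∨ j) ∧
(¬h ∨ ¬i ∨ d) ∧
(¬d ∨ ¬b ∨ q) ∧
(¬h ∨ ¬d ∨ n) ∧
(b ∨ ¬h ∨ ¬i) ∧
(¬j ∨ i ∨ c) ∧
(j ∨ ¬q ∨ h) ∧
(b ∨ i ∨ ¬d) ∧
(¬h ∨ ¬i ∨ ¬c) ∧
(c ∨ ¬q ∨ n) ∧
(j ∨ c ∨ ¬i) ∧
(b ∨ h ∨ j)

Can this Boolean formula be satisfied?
No

No, the formula is not satisfiable.

No assignment of truth values to the variables can make all 40 clauses true simultaneously.

The formula is UNSAT (unsatisfiable).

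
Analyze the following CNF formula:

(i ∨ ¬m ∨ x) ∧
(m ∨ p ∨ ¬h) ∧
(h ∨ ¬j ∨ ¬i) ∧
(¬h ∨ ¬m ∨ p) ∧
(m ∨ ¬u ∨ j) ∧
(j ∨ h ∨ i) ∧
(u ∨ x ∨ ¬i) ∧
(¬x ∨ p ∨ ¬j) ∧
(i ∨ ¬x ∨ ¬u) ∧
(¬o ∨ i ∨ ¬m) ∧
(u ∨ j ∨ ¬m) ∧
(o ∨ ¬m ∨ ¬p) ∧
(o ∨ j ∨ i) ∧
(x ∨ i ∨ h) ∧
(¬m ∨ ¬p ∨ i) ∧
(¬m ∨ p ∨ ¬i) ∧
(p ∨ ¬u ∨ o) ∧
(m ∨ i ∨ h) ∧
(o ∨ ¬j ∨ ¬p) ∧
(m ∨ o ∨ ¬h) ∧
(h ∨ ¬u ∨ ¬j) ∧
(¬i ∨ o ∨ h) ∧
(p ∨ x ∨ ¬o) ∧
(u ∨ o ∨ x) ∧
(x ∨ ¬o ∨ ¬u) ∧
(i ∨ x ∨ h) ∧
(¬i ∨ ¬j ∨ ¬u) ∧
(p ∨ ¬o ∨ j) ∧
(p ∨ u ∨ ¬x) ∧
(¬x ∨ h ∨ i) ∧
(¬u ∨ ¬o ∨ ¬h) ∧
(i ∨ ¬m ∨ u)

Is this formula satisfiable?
Yes

Yes, the formula is satisfiable.

One satisfying assignment is: o=True, u=False, p=True, h=True, j=False, i=False, x=False, m=False

Verification: With this assignment, all 32 clauses evaluate to true.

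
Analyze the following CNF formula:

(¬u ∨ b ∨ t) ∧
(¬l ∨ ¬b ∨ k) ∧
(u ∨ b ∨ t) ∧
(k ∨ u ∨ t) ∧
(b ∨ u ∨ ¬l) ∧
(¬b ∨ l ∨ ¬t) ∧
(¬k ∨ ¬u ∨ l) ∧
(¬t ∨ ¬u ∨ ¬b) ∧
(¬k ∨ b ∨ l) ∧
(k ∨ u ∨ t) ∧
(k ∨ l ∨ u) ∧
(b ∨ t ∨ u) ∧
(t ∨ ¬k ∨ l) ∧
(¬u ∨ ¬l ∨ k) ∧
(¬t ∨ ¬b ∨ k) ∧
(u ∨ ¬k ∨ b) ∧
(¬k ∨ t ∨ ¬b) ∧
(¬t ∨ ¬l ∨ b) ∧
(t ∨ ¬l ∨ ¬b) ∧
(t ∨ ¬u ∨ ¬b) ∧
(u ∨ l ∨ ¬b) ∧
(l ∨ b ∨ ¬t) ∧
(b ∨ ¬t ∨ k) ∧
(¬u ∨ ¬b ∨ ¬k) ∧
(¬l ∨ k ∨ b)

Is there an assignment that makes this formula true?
Yes

Yes, the formula is satisfiable.

One satisfying assignment is: t=True, l=True, b=True, u=False, k=True

Verification: With this assignment, all 25 clauses evaluate to true.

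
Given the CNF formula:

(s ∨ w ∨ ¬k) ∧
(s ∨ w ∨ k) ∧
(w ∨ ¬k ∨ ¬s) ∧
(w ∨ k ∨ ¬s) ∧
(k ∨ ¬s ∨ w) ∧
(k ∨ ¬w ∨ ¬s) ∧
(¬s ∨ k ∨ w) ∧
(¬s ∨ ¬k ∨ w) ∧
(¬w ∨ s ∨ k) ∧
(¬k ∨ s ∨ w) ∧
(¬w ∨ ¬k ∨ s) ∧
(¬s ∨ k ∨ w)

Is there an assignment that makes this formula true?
Yes

Yes, the formula is satisfiable.

One satisfying assignment is: w=True, s=True, k=True

Verification: With this assignment, all 12 clauses evaluate to true.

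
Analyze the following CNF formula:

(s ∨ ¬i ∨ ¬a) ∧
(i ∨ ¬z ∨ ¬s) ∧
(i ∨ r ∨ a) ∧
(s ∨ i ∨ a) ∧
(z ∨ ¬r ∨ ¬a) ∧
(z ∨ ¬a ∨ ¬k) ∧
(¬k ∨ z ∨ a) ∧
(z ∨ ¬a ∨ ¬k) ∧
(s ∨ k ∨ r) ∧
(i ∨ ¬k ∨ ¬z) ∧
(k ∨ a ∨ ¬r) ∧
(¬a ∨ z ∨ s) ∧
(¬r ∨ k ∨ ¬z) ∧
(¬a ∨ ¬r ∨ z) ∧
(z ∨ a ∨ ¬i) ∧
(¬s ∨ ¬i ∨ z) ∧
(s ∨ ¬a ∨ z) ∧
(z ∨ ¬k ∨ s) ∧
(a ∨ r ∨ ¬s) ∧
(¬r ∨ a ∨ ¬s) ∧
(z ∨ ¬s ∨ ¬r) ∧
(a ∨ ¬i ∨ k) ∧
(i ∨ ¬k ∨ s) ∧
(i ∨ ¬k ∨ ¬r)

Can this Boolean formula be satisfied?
Yes

Yes, the formula is satisfiable.

One satisfying assignment is: z=False, i=False, a=True, r=False, s=True, k=False

Verification: With this assignment, all 24 clauses evaluate to true.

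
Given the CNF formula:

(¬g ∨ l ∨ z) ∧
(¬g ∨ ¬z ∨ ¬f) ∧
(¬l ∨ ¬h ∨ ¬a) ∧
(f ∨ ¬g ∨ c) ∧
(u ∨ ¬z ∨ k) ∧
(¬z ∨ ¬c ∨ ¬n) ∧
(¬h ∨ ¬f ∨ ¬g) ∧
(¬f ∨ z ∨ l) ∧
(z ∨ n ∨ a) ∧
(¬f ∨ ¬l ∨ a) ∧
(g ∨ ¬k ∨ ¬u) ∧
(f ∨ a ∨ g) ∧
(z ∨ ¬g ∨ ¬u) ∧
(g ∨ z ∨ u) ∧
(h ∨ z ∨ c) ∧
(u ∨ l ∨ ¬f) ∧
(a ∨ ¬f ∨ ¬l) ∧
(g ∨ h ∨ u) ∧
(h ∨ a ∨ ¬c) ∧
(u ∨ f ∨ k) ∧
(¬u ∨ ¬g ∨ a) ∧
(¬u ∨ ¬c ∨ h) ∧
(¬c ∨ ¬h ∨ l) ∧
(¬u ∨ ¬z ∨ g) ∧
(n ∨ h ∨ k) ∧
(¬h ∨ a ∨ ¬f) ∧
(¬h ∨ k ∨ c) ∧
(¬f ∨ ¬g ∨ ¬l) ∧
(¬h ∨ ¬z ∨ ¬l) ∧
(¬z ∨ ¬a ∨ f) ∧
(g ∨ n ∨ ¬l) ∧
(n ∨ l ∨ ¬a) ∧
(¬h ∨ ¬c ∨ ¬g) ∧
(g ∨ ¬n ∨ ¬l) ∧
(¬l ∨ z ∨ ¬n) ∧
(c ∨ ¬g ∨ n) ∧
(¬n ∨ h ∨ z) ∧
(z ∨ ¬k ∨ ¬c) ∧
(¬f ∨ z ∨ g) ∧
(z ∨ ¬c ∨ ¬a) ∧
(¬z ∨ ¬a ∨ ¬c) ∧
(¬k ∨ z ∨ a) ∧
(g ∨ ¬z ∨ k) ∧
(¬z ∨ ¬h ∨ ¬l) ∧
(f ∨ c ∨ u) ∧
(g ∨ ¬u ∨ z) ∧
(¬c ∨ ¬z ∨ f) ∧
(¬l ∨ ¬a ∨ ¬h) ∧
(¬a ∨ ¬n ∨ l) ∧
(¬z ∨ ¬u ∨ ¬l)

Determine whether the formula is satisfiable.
No

No, the formula is not satisfiable.

No assignment of truth values to the variables can make all 50 clauses true simultaneously.

The formula is UNSAT (unsatisfiable).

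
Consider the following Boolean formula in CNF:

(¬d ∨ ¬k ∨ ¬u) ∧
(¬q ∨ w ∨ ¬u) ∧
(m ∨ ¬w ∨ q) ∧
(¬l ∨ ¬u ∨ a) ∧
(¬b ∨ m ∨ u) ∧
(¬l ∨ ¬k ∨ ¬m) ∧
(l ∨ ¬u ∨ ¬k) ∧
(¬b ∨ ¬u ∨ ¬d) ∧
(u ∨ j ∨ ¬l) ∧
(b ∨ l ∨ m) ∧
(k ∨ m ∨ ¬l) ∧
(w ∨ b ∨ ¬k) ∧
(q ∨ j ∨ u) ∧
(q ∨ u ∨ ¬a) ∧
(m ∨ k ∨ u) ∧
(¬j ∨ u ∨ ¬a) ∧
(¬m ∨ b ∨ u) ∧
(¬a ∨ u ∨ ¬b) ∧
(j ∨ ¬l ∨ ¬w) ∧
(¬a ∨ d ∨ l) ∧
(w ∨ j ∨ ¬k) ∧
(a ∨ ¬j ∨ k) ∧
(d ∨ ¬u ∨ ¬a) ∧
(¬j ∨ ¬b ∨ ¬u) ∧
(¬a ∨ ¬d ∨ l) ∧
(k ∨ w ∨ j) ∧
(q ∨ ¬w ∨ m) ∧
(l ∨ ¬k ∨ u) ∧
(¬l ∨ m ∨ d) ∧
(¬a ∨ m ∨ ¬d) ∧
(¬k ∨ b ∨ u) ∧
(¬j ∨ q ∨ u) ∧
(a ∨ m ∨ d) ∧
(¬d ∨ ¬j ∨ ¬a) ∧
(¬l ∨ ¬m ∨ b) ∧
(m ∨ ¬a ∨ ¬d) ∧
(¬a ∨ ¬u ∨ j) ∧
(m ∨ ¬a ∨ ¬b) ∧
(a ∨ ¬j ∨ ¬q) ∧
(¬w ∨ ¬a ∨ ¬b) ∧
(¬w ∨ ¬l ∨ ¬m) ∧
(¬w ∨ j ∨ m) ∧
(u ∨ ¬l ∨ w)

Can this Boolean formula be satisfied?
Yes

Yes, the formula is satisfiable.

One satisfying assignment is: d=False, w=True, m=True, l=False, u=True, k=False, j=False, a=False, b=False, q=False

Verification: With this assignment, all 43 clauses evaluate to true.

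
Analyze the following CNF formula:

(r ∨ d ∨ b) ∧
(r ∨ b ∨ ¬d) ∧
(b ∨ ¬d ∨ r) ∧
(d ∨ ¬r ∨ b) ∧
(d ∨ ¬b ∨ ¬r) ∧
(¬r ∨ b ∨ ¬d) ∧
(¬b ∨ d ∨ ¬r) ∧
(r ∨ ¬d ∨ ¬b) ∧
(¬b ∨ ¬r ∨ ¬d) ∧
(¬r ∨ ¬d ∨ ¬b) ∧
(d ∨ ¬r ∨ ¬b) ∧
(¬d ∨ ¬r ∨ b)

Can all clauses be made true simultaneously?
Yes

Yes, the formula is satisfiable.

One satisfying assignment is: b=True, r=False, d=False

Verification: With this assignment, all 12 clauses evaluate to true.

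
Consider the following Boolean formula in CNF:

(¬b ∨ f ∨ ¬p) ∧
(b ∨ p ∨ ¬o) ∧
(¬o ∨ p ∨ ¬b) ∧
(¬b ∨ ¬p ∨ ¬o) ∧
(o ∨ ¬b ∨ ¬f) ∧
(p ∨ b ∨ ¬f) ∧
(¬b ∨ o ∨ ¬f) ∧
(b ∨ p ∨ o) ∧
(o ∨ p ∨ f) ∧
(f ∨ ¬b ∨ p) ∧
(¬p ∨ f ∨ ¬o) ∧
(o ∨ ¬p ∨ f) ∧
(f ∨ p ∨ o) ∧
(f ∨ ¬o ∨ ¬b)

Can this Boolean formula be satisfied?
Yes

Yes, the formula is satisfiable.

One satisfying assignment is: p=True, f=True, o=False, b=False

Verification: With this assignment, all 14 clauses evaluate to true.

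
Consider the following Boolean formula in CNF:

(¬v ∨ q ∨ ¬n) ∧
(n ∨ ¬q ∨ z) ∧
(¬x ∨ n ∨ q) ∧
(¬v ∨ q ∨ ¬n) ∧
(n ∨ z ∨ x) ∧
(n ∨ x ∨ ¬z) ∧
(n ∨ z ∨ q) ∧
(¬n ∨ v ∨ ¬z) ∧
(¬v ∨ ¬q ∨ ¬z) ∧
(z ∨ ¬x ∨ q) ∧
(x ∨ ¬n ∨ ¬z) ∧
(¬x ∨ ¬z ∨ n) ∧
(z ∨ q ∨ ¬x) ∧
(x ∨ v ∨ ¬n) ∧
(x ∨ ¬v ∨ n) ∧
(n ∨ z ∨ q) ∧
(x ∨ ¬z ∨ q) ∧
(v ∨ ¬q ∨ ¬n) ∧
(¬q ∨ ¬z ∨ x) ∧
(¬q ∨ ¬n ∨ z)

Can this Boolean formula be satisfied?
No

No, the formula is not satisfiable.

No assignment of truth values to the variables can make all 20 clauses true simultaneously.

The formula is UNSAT (unsatisfiable).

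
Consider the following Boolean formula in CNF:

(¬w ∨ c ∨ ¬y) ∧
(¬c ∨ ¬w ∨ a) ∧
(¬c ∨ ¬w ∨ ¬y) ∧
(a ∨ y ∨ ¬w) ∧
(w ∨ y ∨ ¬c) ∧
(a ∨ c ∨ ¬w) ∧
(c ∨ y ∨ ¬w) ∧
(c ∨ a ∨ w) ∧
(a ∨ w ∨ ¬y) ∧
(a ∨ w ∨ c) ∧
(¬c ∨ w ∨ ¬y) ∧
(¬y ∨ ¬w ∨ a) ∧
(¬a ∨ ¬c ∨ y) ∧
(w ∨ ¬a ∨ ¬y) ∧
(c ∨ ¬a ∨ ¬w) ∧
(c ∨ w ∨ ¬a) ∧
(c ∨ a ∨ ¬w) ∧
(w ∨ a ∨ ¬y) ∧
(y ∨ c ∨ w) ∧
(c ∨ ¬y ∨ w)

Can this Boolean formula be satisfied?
No

No, the formula is not satisfiable.

No assignment of truth values to the variables can make all 20 clauses true simultaneously.

The formula is UNSAT (unsatisfiable).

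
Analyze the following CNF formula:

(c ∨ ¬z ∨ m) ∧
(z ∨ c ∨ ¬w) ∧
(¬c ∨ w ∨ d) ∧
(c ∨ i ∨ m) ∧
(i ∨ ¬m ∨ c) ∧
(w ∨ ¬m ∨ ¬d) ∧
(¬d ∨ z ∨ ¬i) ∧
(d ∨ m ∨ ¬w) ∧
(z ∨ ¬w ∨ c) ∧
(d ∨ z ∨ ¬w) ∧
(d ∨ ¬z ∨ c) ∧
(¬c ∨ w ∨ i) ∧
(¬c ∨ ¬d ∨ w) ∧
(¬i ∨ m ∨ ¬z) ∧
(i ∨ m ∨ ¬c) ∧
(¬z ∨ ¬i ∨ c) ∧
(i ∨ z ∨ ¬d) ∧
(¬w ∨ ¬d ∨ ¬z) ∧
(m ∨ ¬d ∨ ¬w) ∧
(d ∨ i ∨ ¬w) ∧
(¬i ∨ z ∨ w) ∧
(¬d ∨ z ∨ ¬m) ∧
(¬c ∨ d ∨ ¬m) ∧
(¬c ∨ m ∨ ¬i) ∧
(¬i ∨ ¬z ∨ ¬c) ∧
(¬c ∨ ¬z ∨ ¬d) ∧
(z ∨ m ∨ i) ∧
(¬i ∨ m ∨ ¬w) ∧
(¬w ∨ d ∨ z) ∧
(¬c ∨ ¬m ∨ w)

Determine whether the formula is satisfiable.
No

No, the formula is not satisfiable.

No assignment of truth values to the variables can make all 30 clauses true simultaneously.

The formula is UNSAT (unsatisfiable).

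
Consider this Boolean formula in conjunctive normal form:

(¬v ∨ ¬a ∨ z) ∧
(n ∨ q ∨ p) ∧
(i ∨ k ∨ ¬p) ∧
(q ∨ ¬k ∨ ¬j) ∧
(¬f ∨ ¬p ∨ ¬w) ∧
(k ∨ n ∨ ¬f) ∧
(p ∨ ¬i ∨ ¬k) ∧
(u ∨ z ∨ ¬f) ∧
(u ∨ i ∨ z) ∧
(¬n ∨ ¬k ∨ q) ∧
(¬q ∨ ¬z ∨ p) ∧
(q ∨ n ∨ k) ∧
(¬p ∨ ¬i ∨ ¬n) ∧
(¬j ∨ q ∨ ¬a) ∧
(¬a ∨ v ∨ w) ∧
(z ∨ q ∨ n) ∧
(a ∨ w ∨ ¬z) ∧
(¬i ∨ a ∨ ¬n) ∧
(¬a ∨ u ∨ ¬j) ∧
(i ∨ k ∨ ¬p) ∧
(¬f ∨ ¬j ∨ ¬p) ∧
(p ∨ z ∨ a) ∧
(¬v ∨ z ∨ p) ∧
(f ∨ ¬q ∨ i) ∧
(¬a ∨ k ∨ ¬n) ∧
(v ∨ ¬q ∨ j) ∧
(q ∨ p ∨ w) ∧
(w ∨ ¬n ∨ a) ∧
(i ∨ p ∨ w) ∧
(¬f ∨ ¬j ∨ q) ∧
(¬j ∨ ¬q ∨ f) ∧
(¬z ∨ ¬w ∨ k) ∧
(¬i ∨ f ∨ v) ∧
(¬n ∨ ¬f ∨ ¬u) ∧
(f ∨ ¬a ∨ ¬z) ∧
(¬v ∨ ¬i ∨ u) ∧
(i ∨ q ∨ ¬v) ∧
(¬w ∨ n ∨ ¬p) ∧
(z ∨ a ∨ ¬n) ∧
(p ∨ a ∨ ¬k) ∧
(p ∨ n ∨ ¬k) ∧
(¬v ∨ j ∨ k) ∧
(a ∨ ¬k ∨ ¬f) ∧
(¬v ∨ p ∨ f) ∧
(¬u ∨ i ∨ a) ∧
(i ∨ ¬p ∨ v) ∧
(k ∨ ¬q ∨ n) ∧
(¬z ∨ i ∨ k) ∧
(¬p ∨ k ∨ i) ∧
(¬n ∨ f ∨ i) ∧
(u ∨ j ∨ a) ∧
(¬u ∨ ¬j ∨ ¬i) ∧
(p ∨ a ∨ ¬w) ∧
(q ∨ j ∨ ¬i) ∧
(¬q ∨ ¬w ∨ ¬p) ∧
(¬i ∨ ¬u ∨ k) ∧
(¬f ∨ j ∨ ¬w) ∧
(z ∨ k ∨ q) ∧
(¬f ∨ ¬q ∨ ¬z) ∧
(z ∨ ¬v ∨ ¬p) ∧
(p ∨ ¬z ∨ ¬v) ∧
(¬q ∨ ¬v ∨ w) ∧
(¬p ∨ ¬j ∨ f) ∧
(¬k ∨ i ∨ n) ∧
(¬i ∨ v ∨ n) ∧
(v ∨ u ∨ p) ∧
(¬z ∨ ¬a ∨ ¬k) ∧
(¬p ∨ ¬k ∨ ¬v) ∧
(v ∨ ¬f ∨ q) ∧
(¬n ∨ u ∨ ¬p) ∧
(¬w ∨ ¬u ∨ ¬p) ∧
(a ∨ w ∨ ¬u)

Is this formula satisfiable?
No

No, the formula is not satisfiable.

No assignment of truth values to the variables can make all 72 clauses true simultaneously.

The formula is UNSAT (unsatisfiable).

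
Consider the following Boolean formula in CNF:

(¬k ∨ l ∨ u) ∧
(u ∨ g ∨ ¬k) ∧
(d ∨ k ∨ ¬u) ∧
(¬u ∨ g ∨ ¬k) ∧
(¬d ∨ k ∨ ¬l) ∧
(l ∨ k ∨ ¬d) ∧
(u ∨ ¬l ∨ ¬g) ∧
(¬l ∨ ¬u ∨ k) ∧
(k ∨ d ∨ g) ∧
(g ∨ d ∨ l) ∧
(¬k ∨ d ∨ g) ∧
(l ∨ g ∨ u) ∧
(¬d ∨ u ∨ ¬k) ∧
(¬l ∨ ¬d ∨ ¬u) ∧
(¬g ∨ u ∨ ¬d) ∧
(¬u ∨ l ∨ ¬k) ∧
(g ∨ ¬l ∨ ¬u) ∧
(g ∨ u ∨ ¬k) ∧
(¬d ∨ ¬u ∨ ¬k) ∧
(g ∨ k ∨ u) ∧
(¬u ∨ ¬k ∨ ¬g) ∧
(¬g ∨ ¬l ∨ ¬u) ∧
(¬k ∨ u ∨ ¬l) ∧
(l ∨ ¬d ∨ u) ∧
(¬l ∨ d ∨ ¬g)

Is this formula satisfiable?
Yes

Yes, the formula is satisfiable.

One satisfying assignment is: k=False, g=True, d=False, u=False, l=False

Verification: With this assignment, all 25 clauses evaluate to true.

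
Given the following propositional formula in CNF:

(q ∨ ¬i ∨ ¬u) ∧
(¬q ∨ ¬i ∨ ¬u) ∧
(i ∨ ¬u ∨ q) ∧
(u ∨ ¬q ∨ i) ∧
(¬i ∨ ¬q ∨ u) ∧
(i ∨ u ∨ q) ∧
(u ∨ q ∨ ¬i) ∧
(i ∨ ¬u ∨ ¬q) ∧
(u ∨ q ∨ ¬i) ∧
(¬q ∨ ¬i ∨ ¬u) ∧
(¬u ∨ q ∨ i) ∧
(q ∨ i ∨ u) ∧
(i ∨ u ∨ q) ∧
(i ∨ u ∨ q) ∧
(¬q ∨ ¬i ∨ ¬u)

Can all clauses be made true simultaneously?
No

No, the formula is not satisfiable.

No assignment of truth values to the variables can make all 15 clauses true simultaneously.

The formula is UNSAT (unsatisfiable).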